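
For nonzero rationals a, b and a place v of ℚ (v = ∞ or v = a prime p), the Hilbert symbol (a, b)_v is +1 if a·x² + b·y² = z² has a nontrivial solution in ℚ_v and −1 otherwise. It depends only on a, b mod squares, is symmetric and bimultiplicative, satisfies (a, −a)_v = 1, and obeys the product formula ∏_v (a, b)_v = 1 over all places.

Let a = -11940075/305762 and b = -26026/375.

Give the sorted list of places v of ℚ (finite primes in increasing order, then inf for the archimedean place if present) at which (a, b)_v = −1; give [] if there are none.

[3, inf]

Mod squares: a ≡ -6, b ≡ -2310. Check v ∈ {∞, 2, 3, 5, 7, 11, 13, 17, 19, 23}.
v=13: a=13^0·(≡11), b=13^2·(≡12) mod 13; (11|13)=-1, (12|13)=+1; (−1)^{0·2·6}·(-1)^2·(+1)^0 = +1.
v=7: a=7^2·(≡1), b=7^1·(≡5) mod 7; (1|7)=+1, (5|7)=-1; (−1)^{2·1·3}·(+1)^1·(-1)^2 = +1.
v=11: a=11^0·(≡3), b=11^1·(≡10) mod 11; (3|11)=+1, (10|11)=-1; (−1)^{0·1·5}·(+1)^1·(-1)^0 = +1.
v=23: a=23^-2·(≡10), b=23^0·(≡8) mod 23; (10|23)=-1, (8|23)=+1; (−1)^{-2·0·11}·(-1)^0·(+1)^-2 = +1.
v=3: a=3^3·(≡1), b=3^-1·(≡1) mod 3; (1|3)=+1, (1|3)=+1; (−1)^{3·-1·1}·(+1)^-1·(+1)^3 = -1.
v=19: a=19^2·(≡3), b=19^0·(≡3) mod 19; (3|19)=-1, (3|19)=-1; (−1)^{2·0·9}·(-1)^0·(-1)^2 = +1.
v=∞: -6 < 0 and -2310 < 0  ⇒  (a,b)_∞ = -1.
v=2: v_2(a)=-1, v_2(b)=1; units ≡ 5, 5 (mod 8); ε·ε+αω+βω = 0·0+-1·1+1·1 ≡ 0  ⇒  (a,b)_2 = +1.
v=17: a=17^-2·(≡7), b=17^0·(≡1) mod 17; (7|17)=-1, (1|17)=+1; (−1)^{-2·0·8}·(-1)^0·(+1)^-2 = +1.
v=5: a=5^2·(≡1), b=5^-3·(≡3) mod 5; (1|5)=+1, (3|5)=-1; (−1)^{2·-3·2}·(+1)^-3·(-1)^2 = +1.
Ram(-6, -2310) = {3, ∞}; no ℚ_3-point on the conic.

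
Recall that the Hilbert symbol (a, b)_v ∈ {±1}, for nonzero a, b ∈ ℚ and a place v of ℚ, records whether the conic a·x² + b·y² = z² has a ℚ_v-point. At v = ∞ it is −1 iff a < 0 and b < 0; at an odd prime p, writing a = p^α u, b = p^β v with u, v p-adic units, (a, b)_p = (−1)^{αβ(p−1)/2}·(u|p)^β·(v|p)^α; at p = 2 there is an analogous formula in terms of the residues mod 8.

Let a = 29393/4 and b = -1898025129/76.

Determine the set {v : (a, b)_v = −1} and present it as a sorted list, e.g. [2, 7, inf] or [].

[7, 13]

Mod squares: a ≡ 29393, b ≡ -19019. Check v ∈ {∞, 2, 3, 7, 11, 13, 17, 19}.
v=7: a=7^1·(≡5), b=7^1·(≡5) mod 7; (5|7)=-1, (5|7)=-1; (−1)^{1·1·3}·(-1)^1·(-1)^1 = -1.
v=3: a=3^0·(≡2), b=3^8·(≡1) mod 3; (2|3)=-1, (1|3)=+1; (−1)^{0·8·1}·(-1)^8·(+1)^0 = +1.
v=11: a=11^0·(≡3), b=11^1·(≡1) mod 11; (3|11)=+1, (1|11)=+1; (−1)^{0·1·5}·(+1)^1·(+1)^0 = +1.
v=13: a=13^1·(≡3), b=13^1·(≡6) mod 13; (3|13)=+1, (6|13)=-1; (−1)^{1·1·6}·(+1)^1·(-1)^1 = -1.
v=2: v_2(a)=-2, v_2(b)=-2; units ≡ 1, 5 (mod 8); ε·ε+αω+βω = 0·0+-2·1+-2·0 ≡ 0  ⇒  (a,b)_2 = +1.
v=∞: 29393 > 0 and -19019 < 0  ⇒  (a,b)_∞ = +1.
v=17: a=17^1·(≡3), b=17^2·(≡4) mod 17; (3|17)=-1, (4|17)=+1; (−1)^{1·2·8}·(-1)^2·(+1)^1 = +1.
v=19: a=19^1·(≡2), b=19^-1·(≡17) mod 19; (2|19)=-1, (17|19)=+1; (−1)^{1·-1·9}·(-1)^-1·(+1)^1 = +1.
Ram(29393, -19019) = {7, 13}; no ℚ_7-point on the conic.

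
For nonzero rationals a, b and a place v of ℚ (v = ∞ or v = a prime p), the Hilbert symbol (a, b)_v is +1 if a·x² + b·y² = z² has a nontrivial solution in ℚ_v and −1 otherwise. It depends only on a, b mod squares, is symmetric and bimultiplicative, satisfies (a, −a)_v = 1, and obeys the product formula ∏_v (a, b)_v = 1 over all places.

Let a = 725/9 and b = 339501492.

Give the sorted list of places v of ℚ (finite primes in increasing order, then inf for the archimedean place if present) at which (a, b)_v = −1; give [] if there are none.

Mod squares: a ≡ 29, b ≡ 9430597. Check v ∈ {∞, 2, 3, 5, 11, 17, 29, 37, 47}.
v=37: a=37^0·(≡23), b=37^1·(≡12) mod 37; (23|37)=-1, (12|37)=+1; (−1)^{0·1·18}·(-1)^1·(+1)^0 = -1.
v=17: a=17^0·(≡5), b=17^1·(≡11) mod 17; (5|17)=-1, (11|17)=-1; (−1)^{0·1·8}·(-1)^1·(-1)^0 = -1.
v=5: a=5^2·(≡1), b=5^0·(≡2) mod 5; (1|5)=+1, (2|5)=-1; (−1)^{2·0·2}·(+1)^0·(-1)^2 = +1.
v=3: a=3^-2·(≡2), b=3^2·(≡1) mod 3; (2|3)=-1, (1|3)=+1; (−1)^{-2·2·1}·(-1)^2·(+1)^-2 = +1.
v=47: a=47^0·(≡44), b=47^1·(≡6) mod 47; (44|47)=-1, (6|47)=+1; (−1)^{0·1·23}·(-1)^1·(+1)^0 = -1.
v=29: a=29^1·(≡6), b=29^1·(≡25) mod 29; (6|29)=+1, (25|29)=+1; (−1)^{1·1·14}·(+1)^1·(+1)^1 = +1.
v=∞: 29 > 0 and 9430597 > 0  ⇒  (a,b)_∞ = +1.
v=2: v_2(a)=0, v_2(b)=2; units ≡ 5, 5 (mod 8); ε·ε+αω+βω = 0·0+0·1+2·1 ≡ 0  ⇒  (a,b)_2 = +1.
v=11: a=11^0·(≡6), b=11^1·(≡5) mod 11; (6|11)=-1, (5|11)=+1; (−1)^{0·1·5}·(-1)^1·(+1)^0 = -1.
Ram(29, 9430597) = {11, 17, 37, 47}; no ℚ_11-point on the conic.

[11, 17, 37, 47]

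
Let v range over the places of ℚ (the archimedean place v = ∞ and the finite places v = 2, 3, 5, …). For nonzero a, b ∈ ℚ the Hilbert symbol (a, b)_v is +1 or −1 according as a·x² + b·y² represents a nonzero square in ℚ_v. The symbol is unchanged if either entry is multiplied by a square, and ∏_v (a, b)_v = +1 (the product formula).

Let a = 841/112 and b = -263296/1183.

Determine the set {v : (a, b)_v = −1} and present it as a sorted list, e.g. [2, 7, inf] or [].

Mod squares: a ≡ 7, b ≡ -238. Check v ∈ {∞, 2, 7, 11, 13, 17, 29}.
v=17: a=17^0·(≡11), b=17^1·(≡5) mod 17; (11|17)=-1, (5|17)=-1; (−1)^{0·1·8}·(-1)^1·(-1)^0 = -1.
v=∞: 7 > 0 and -238 < 0  ⇒  (a,b)_∞ = +1.
v=13: a=13^0·(≡6), b=13^-2·(≡12) mod 13; (6|13)=-1, (12|13)=+1; (−1)^{0·-2·6}·(-1)^-2·(+1)^0 = +1.
v=2: v_2(a)=-4, v_2(b)=7; units ≡ 7, 1 (mod 8); ε·ε+αω+βω = 1·0+-4·0+7·0 ≡ 0  ⇒  (a,b)_2 = +1.
v=7: a=7^-1·(≡4), b=7^-1·(≡2) mod 7; (4|7)=+1, (2|7)=+1; (−1)^{-1·-1·3}·(+1)^-1·(+1)^-1 = -1.
v=29: a=29^2·(≡7), b=29^0·(≡25) mod 29; (7|29)=+1, (25|29)=+1; (−1)^{2·0·14}·(+1)^0·(+1)^2 = +1.
v=11: a=11^0·(≡8), b=11^2·(≡4) mod 11; (8|11)=-1, (4|11)=+1; (−1)^{0·2·5}·(-1)^2·(+1)^0 = +1.
(7, -238 / ℚ) ramifies at {7, 17}: a division algebra.

[7, 17]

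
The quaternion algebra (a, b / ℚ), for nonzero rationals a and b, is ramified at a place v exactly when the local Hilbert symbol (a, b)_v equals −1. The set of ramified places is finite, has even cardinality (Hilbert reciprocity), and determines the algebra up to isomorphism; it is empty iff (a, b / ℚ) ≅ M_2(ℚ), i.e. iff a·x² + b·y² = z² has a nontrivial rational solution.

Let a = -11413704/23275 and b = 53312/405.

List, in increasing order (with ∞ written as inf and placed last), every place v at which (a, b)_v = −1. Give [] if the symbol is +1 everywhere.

Mod squares: a ≡ -102486, b ≡ 85. Check v ∈ {∞, 2, 3, 5, 7, 17, 19, 23, 29, 31}.
v=31: a=31^1·(≡15), b=31^0·(≡27) mod 31; (15|31)=-1, (27|31)=-1; (−1)^{1·0·15}·(-1)^0·(-1)^1 = -1.
v=3: a=3^1·(≡2), b=3^-4·(≡1) mod 3; (2|3)=-1, (1|3)=+1; (−1)^{1·-4·1}·(-1)^-4·(+1)^1 = +1.
v=∞: -102486 < 0 and 85 > 0  ⇒  (a,b)_∞ = +1.
v=29: a=29^1·(≡28), b=29^0·(≡19) mod 29; (28|29)=+1, (19|29)=-1; (−1)^{1·0·14}·(+1)^0·(-1)^1 = -1.
v=17: a=17^0·(≡14), b=17^1·(≡3) mod 17; (14|17)=-1, (3|17)=-1; (−1)^{0·1·8}·(-1)^1·(-1)^0 = -1.
v=5: a=5^-2·(≡1), b=5^-1·(≡2) mod 5; (1|5)=+1, (2|5)=-1; (−1)^{-2·-1·2}·(+1)^-1·(-1)^-2 = +1.
v=19: a=19^-1·(≡10), b=19^0·(≡6) mod 19; (10|19)=-1, (6|19)=+1; (−1)^{-1·0·9}·(-1)^0·(+1)^-1 = +1.
v=2: v_2(a)=3, v_2(b)=6; units ≡ 5, 5 (mod 8); ε·ε+αω+βω = 0·0+3·1+6·1 ≡ 1  ⇒  (a,b)_2 = -1.
v=23: a=23^2·(≡2), b=23^0·(≡13) mod 23; (2|23)=+1, (13|23)=+1; (−1)^{2·0·11}·(+1)^0·(+1)^2 = +1.
v=7: a=7^-2·(≡1), b=7^2·(≡4) mod 7; (1|7)=+1, (4|7)=+1; (−1)^{-2·2·3}·(+1)^2·(+1)^-2 = +1.
Ram(-102486, 85) = {2, 17, 29, 31}; no ℚ_2-point on the conic.

[2, 17, 29, 31]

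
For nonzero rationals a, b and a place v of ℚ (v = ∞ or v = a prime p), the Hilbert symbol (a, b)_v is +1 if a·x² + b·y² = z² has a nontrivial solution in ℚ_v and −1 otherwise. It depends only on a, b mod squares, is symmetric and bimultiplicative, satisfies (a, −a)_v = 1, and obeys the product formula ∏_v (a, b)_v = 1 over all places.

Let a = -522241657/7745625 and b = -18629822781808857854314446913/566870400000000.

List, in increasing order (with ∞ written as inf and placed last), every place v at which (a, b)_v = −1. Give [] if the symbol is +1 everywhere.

[13, 19, 23, inf]

Mod squares: a ≡ -215441, b ≡ -579462. Check v ∈ {∞, 2, 3, 5, 7, 13, 17, 19, 23, 29}.
v=19: a=19^1·(≡11), b=19^3·(≡11) mod 19; (11|19)=+1, (11|19)=+1; (−1)^{1·3·9}·(+1)^3·(+1)^1 = -1.
v=7: a=7^2·(≡3), b=7^4·(≡5) mod 7; (3|7)=-1, (5|7)=-1; (−1)^{2·4·3}·(-1)^4·(-1)^2 = +1.
v=∞: -215441 < 0 and -579462 < 0  ⇒  (a,b)_∞ = -1.
v=17: a=17^-1·(≡16), b=17^1·(≡16) mod 17; (16|17)=+1, (16|17)=+1; (−1)^{-1·1·8}·(+1)^1·(+1)^-1 = +1.
v=23: a=23^1·(≡22), b=23^3·(≡21) mod 23; (22|23)=-1, (21|23)=-1; (−1)^{1·3·11}·(-1)^3·(-1)^1 = -1.
v=2: v_2(a)=0, v_2(b)=-13; units ≡ 7, 5 (mod 8); ε·ε+αω+βω = 1·0+0·1+-13·0 ≡ 0  ⇒  (a,b)_2 = +1.
v=29: a=29^3·(≡7), b=29^10·(≡1) mod 29; (7|29)=+1, (1|29)=+1; (−1)^{3·10·14}·(+1)^10·(+1)^3 = +1.
v=5: a=5^-4·(≡1), b=5^-8·(≡3) mod 5; (1|5)=+1, (3|5)=-1; (−1)^{-4·-8·2}·(+1)^-8·(-1)^-4 = +1.
v=3: a=3^-6·(≡1), b=3^-11·(≡1) mod 3; (1|3)=+1, (1|3)=+1; (−1)^{-6·-11·1}·(+1)^-11·(+1)^-6 = +1.
v=13: a=13^0·(≡6), b=13^1·(≡9) mod 13; (6|13)=-1, (9|13)=+1; (−1)^{0·1·6}·(-1)^1·(+1)^0 = -1.
(-215441, -579462 / ℚ) ramifies at {13, 19, 23, ∞}: a division algebra.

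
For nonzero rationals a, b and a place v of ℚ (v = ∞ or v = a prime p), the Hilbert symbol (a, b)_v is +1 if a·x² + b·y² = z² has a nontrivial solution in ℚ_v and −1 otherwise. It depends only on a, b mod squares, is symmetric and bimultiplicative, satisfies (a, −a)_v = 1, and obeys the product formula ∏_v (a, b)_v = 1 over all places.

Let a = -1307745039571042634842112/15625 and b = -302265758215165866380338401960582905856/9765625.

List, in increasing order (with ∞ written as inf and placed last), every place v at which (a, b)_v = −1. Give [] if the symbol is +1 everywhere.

Mod squares: a ≡ -3857, b ≡ -20550799. Check v ∈ {∞, 2, 3, 5, 7, 19, 23, 29, 31, 37, 41}.
v=2: v_2(a)=14, v_2(b)=16; units ≡ 7, 1 (mod 8); ε·ε+αω+βω = 1·0+14·0+16·0 ≡ 0  ⇒  (a,b)_2 = +1.
v=5: a=5^-6·(≡3), b=5^-10·(≡4) mod 5; (3|5)=-1, (4|5)=+1; (−1)^{-6·-10·2}·(-1)^-10·(+1)^-6 = +1.
v=23: a=23^2·(≡22), b=23^3·(≡19) mod 23; (22|23)=-1, (19|23)=-1; (−1)^{2·3·11}·(-1)^3·(-1)^2 = -1.
v=37: a=37^2·(≡10), b=37^3·(≡5) mod 37; (10|37)=+1, (5|37)=-1; (−1)^{2·3·18}·(+1)^3·(-1)^2 = +1.
v=31: a=31^2·(≡4), b=31^3·(≡24) mod 31; (4|31)=+1, (24|31)=-1; (−1)^{2·3·15}·(+1)^3·(-1)^2 = +1.
v=29: a=29^1·(≡17), b=29^2·(≡22) mod 29; (17|29)=-1, (22|29)=+1; (−1)^{1·2·14}·(-1)^2·(+1)^1 = +1.
v=7: a=7^3·(≡2), b=7^4·(≡4) mod 7; (2|7)=+1, (4|7)=+1; (−1)^{3·4·3}·(+1)^4·(+1)^3 = +1.
v=3: a=3^0·(≡1), b=3^6·(≡2) mod 3; (1|3)=+1, (2|3)=-1; (−1)^{0·6·1}·(+1)^6·(-1)^0 = +1.
v=∞: -3857 < 0 and -20550799 < 0  ⇒  (a,b)_∞ = -1.
v=41: a=41^2·(≡38), b=41^3·(≡19) mod 41; (38|41)=-1, (19|41)=-1; (−1)^{2·3·20}·(-1)^3·(-1)^2 = -1.
v=19: a=19^3·(≡16), b=19^5·(≡17) mod 19; (16|19)=+1, (17|19)=+1; (−1)^{3·5·9}·(+1)^5·(+1)^3 = -1.
|Ram(-3857, -20550799)| = 4, even; anisotropic at {19, 23, 41, ∞}.

[19, 23, 41, inf]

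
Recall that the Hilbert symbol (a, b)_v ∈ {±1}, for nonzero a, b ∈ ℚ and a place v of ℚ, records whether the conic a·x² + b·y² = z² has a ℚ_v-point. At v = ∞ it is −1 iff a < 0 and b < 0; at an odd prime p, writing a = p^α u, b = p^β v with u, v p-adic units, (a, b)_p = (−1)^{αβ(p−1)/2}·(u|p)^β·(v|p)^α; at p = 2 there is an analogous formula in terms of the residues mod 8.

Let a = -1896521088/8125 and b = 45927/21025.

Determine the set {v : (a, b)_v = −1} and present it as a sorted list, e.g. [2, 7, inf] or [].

Mod squares: a ≡ -1326, b ≡ 7. Check v ∈ {∞, 2, 3, 5, 7, 11, 13, 17, 29}.
v=∞: -1326 < 0 and 7 > 0  ⇒  (a,b)_∞ = +1.
v=5: a=5^-4·(≡4), b=5^-2·(≡2) mod 5; (4|5)=+1, (2|5)=-1; (−1)^{-4·-2·2}·(+1)^-2·(-1)^-4 = +1.
v=2: v_2(a)=7, v_2(b)=0; units ≡ 1, 7 (mod 8); ε·ε+αω+βω = 0·1+7·0+0·0 ≡ 0  ⇒  (a,b)_2 = +1.
v=7: a=7^4·(≡4), b=7^1·(≡4) mod 7; (4|7)=+1, (4|7)=+1; (−1)^{4·1·3}·(+1)^1·(+1)^4 = +1.
v=17: a=17^1·(≡12), b=17^0·(≡6) mod 17; (12|17)=-1, (6|17)=-1; (−1)^{1·0·8}·(-1)^0·(-1)^1 = -1.
v=11: a=11^2·(≡1), b=11^0·(≡6) mod 11; (1|11)=+1, (6|11)=-1; (−1)^{2·0·5}·(+1)^0·(-1)^2 = +1.
v=3: a=3^1·(≡2), b=3^8·(≡1) mod 3; (2|3)=-1, (1|3)=+1; (−1)^{1·8·1}·(-1)^8·(+1)^1 = +1.
v=29: a=29^0·(≡18), b=29^-2·(≡24) mod 29; (18|29)=-1, (24|29)=+1; (−1)^{0·-2·14}·(-1)^-2·(+1)^0 = +1.
v=13: a=13^-1·(≡6), b=13^0·(≡6) mod 13; (6|13)=-1, (6|13)=-1; (−1)^{-1·0·6}·(-1)^0·(-1)^-1 = -1.
Ram(-1326, 7) = {13, 17}; no ℚ_13-point on the conic.

[13, 17]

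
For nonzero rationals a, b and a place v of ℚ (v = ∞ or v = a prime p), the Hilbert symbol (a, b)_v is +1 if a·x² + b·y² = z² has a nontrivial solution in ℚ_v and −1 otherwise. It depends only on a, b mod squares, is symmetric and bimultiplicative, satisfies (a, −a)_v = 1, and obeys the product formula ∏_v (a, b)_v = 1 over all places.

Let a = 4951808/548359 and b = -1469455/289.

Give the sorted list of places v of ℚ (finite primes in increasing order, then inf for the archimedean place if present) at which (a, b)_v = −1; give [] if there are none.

[5, 23]

Mod squares: a ≡ 713, b ≡ -8695. Check v ∈ {∞, 2, 5, 7, 13, 17, 19, 23, 29, 31, 37, 47}.
v=31: a=31^-1·(≡11), b=31^0·(≡10) mod 31; (11|31)=-1, (10|31)=+1; (−1)^{-1·0·15}·(-1)^0·(+1)^-1 = +1.
v=23: a=23^1·(≡1), b=23^0·(≡10) mod 23; (1|23)=+1, (10|23)=-1; (−1)^{1·0·11}·(+1)^0·(-1)^1 = -1.
v=13: a=13^0·(≡5), b=13^2·(≡5) mod 13; (5|13)=-1, (5|13)=-1; (−1)^{0·2·6}·(-1)^2·(-1)^0 = +1.
v=19: a=19^-2·(≡10), b=19^0·(≡6) mod 19; (10|19)=-1, (6|19)=+1; (−1)^{-2·0·9}·(-1)^0·(+1)^-2 = +1.
v=5: a=5^0·(≡2), b=5^1·(≡1) mod 5; (2|5)=-1, (1|5)=+1; (−1)^{0·1·2}·(-1)^1·(+1)^0 = -1.
v=17: a=17^0·(≡2), b=17^-2·(≡8) mod 17; (2|17)=+1, (8|17)=+1; (−1)^{0·-2·8}·(+1)^-2·(+1)^0 = +1.
v=47: a=47^0·(≡17), b=47^1·(≡12) mod 47; (17|47)=+1, (12|47)=+1; (−1)^{0·1·23}·(+1)^1·(+1)^0 = +1.
v=2: v_2(a)=8, v_2(b)=0; units ≡ 1, 1 (mod 8); ε·ε+αω+βω = 0·0+8·0+0·0 ≡ 0  ⇒  (a,b)_2 = +1.
v=∞: 713 > 0 and -8695 < 0  ⇒  (a,b)_∞ = +1.
v=7: a=7^-2·(≡3), b=7^0·(≡3) mod 7; (3|7)=-1, (3|7)=-1; (−1)^{-2·0·3}·(-1)^0·(-1)^-2 = +1.
v=29: a=29^2·(≡14), b=29^0·(≡25) mod 29; (14|29)=-1, (25|29)=+1; (−1)^{2·0·14}·(-1)^0·(+1)^2 = +1.
v=37: a=37^0·(≡11), b=37^1·(≡2) mod 37; (11|37)=+1, (2|37)=-1; (−1)^{0·1·18}·(+1)^1·(-1)^0 = +1.
|Ram(713, -8695)| = 2, even; anisotropic at {5, 23}.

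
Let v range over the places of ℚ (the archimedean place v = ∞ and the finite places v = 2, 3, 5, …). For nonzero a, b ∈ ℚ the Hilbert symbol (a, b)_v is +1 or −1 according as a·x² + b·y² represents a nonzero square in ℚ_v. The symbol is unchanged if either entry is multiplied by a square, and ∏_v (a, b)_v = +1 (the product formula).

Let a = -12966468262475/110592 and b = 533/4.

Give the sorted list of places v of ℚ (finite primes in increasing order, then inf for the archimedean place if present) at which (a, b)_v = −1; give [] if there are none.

Mod squares: a ≡ -111777, b ≡ 533. Check v ∈ {∞, 2, 3, 5, 7, 13, 19, 37, 41, 53}.
v=7: a=7^2·(≡6), b=7^0·(≡2) mod 7; (6|7)=-1, (2|7)=+1; (−1)^{2·0·3}·(-1)^0·(+1)^2 = +1.
v=53: a=53^1·(≡37), b=53^0·(≡14) mod 53; (37|53)=+1, (14|53)=-1; (−1)^{1·0·26}·(+1)^0·(-1)^1 = -1.
v=41: a=41^2·(≡38), b=41^1·(≡34) mod 41; (38|41)=-1, (34|41)=-1; (−1)^{2·1·20}·(-1)^1·(-1)^2 = -1.
v=2: v_2(a)=-12, v_2(b)=-2; units ≡ 7, 5 (mod 8); ε·ε+αω+βω = 1·0+-12·1+-2·0 ≡ 0  ⇒  (a,b)_2 = +1.
v=∞: -111777 < 0 and 533 > 0  ⇒  (a,b)_∞ = +1.
v=13: a=13^2·(≡1), b=13^1·(≡7) mod 13; (1|13)=+1, (7|13)=-1; (−1)^{2·1·6}·(+1)^1·(-1)^2 = +1.
v=3: a=3^-3·(≡1), b=3^0·(≡2) mod 3; (1|3)=+1, (2|3)=-1; (−1)^{-3·0·1}·(+1)^0·(-1)^-3 = -1.
v=37: a=37^1·(≡22), b=37^0·(≡13) mod 37; (22|37)=-1, (13|37)=-1; (−1)^{1·0·18}·(-1)^0·(-1)^1 = -1.
v=19: a=19^1·(≡16), b=19^0·(≡5) mod 19; (16|19)=+1, (5|19)=+1; (−1)^{1·0·9}·(+1)^0·(+1)^1 = +1.
v=5: a=5^2·(≡3), b=5^0·(≡2) mod 5; (3|5)=-1, (2|5)=-1; (−1)^{2·0·2}·(-1)^0·(-1)^2 = +1.
Ram(-111777, 533) = {3, 37, 41, 53}; no ℚ_3-point on the conic.

[3, 37, 41, 53]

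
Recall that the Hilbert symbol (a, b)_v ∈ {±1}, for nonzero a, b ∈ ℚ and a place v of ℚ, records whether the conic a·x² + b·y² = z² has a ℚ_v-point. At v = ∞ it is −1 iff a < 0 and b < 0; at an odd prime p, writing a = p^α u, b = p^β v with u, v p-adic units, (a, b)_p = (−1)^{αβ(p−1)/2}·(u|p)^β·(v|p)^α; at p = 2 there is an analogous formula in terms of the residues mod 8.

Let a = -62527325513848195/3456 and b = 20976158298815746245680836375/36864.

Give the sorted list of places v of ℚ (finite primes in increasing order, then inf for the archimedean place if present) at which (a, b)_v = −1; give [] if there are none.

[2, 13, 17, 19]

(a, b) ≡ (-3570, 95095) mod (ℚ^×)²; places V = {2, 3, 5, 7, 11, 13, 17, 19, ∞}.
(a,b)_∞: sgn(-3570)=−, sgn(95095)=+, so +1.
(a,b)_19: α=2, u≡10; β=3, v≡12 (mod 19); (10|19)=-1, (12|19)=-1; sign (−1)^0·-1^3·-1^2 = -1.
(a,b)_5: α=1, u≡1; β=3, v≡4 (mod 5); (1|5)=+1, (4|5)=+1; sign (−1)^0·+1^3·+1^1 = +1.
(a,b)_17: α=1, u≡5; β=2, v≡5 (mod 17); (5|17)=-1, (5|17)=-1; sign (−1)^0·-1^2·-1^1 = -1.
(a,b)_13: α=2, u≡6; β=3, v≡3 (mod 13); (6|13)=-1, (3|13)=+1; sign (−1)^0·-1^3·+1^2 = -1.
(a,b)_3: α=-3, u≡1; β=-2, v≡1 (mod 3); (1|3)=+1, (1|3)=+1; sign (−1)^0·+1^-2·+1^-3 = +1.
(a,b)_11: α=4, u≡5; β=7, v≡2 (mod 11); (5|11)=+1, (2|11)=-1; sign (−1)^0·+1^7·-1^4 = +1.
(a,b)_2: α=-7, β=-12; u≡7, v≡7 (mod 8); ε(u)ε(v)=1·1, αω(v)=-7·0, βω(u)=-12·0; sum ≡ 1  ⇒  -1.
(a,b)_7: α=7, u≡1; β=11, v≡3 (mod 7); (1|7)=+1, (3|7)=-1; sign (−1)^1·+1^11·-1^7 = +1.
|Ram(-3570, 95095)| = 4, even; anisotropic at {2, 13, 17, 19}.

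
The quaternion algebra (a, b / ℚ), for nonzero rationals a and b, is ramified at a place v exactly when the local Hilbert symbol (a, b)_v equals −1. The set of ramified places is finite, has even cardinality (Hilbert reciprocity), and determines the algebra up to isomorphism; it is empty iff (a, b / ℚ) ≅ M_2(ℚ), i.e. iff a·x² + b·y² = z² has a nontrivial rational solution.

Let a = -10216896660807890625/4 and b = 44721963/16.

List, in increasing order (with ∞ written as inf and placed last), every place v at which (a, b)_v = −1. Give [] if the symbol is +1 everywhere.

(a, b) ≡ (-2145, 3) mod (ℚ^×)²; places V = {2, 3, 5, 11, 13, ∞}.
(a,b)_2: α=-2, β=-4; u≡7, v≡3 (mod 8); ε(u)ε(v)=1·1, αω(v)=-2·1, βω(u)=-4·0; sum ≡ 1  ⇒  -1.
(a,b)_∞: sgn(-2145)=−, sgn(3)=+, so +1.
(a,b)_11: α=5, u≡4; β=2, v≡5 (mod 11); (4|11)=+1, (5|11)=+1; sign (−1)^0·+1^2·+1^5 = +1.
(a,b)_13: α=5, u≡10; β=2, v≡4 (mod 13); (10|13)=+1, (4|13)=+1; sign (−1)^0·+1^2·+1^5 = +1.
(a,b)_3: α=7, u≡2; β=7, v≡1 (mod 3); (2|3)=-1, (1|3)=+1; sign (−1)^1·-1^7·+1^7 = +1.
(a,b)_5: α=7, u≡1; β=0, v≡3 (mod 5); (1|5)=+1, (3|5)=-1; sign (−1)^0·+1^0·-1^7 = -1.
Ram(-2145, 3) = {2, 5}; no ℚ_2-point on the conic.

[2, 5]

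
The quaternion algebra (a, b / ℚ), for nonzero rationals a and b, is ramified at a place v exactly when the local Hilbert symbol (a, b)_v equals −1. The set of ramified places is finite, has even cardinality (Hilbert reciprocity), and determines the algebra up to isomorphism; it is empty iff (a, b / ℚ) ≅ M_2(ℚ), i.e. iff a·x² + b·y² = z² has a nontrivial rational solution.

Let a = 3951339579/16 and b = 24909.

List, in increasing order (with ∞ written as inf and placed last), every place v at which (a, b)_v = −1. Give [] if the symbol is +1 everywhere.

Mod squares: a ≡ 19, b ≡ 69. Check v ∈ {∞, 2, 3, 11, 19, 23}.
v=19: a=19^3·(≡6), b=19^2·(≡12) mod 19; (6|19)=+1, (12|19)=-1; (−1)^{3·2·9}·(+1)^2·(-1)^3 = -1.
v=23: a=23^2·(≡14), b=23^1·(≡2) mod 23; (14|23)=-1, (2|23)=+1; (−1)^{2·1·11}·(-1)^1·(+1)^2 = -1.
v=2: v_2(a)=-4, v_2(b)=0; units ≡ 3, 5 (mod 8); ε·ε+αω+βω = 1·0+-4·1+0·1 ≡ 0  ⇒  (a,b)_2 = +1.
v=∞: 19 > 0 and 69 > 0  ⇒  (a,b)_∞ = +1.
v=3: a=3^2·(≡1), b=3^1·(≡2) mod 3; (1|3)=+1, (2|3)=-1; (−1)^{2·1·1}·(+1)^1·(-1)^2 = +1.
v=11: a=11^2·(≡2), b=11^0·(≡5) mod 11; (2|11)=-1, (5|11)=+1; (−1)^{2·0·5}·(-1)^0·(+1)^2 = +1.
(19, 69 / ℚ) ramifies at {19, 23}: a division algebra.

[19, 23]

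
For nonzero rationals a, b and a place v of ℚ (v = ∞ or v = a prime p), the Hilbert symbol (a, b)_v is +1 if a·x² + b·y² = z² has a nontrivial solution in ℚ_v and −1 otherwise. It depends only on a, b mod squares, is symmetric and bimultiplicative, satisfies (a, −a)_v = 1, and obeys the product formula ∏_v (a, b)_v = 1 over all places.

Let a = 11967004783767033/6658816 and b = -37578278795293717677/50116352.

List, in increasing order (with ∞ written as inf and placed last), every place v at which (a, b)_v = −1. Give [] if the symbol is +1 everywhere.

(a, b) ≡ (323323, -19019) mod (ℚ^×)²; places V = {2, 3, 7, 11, 13, 17, 19, 29, 37, ∞}.
(a,b)_13: α=1, u≡11; β=-1, v≡2 (mod 13); (11|13)=-1, (2|13)=-1; sign (−1)^0·-1^-1·-1^1 = +1.
(a,b)_3: α=10, u≡1; β=14, v≡1 (mod 3); (1|3)=+1, (1|3)=+1; sign (−1)^0·+1^14·+1^10 = +1.
(a,b)_17: α=3, u≡1; β=4, v≡15 (mod 17); (1|17)=+1, (15|17)=+1; sign (−1)^0·+1^4·+1^3 = +1.
(a,b)_7: α=3, u≡3; β=1, v≡5 (mod 7); (3|7)=-1, (5|7)=-1; sign (−1)^1·-1^1·-1^3 = -1.
(a,b)_∞: sgn(323323)=+, sgn(-19019)=−, so +1.
(a,b)_2: α=-8, β=-8; u≡3, v≡5 (mod 8); ε(u)ε(v)=1·0, αω(v)=-8·1, βω(u)=-8·1; sum ≡ 0  ⇒  +1.
(a,b)_19: α=-1, u≡13; β=1, v≡17 (mod 19); (13|19)=-1, (17|19)=+1; sign (−1)^1·-1^1·+1^-1 = +1.
(a,b)_29: α=2, u≡2; β=4, v≡23 (mod 29); (2|29)=-1, (23|29)=+1; sign (−1)^0·-1^4·+1^2 = +1.
(a,b)_11: α=1, u≡3; β=-1, v≡3 (mod 11); (3|11)=+1, (3|11)=+1; sign (−1)^1·+1^-1·+1^1 = -1.
(a,b)_37: α=-2, u≡29; β=-2, v≡34 (mod 37); (29|37)=-1, (34|37)=+1; sign (−1)^0·-1^-2·+1^-2 = +1.
|Ram(323323, -19019)| = 2, even; anisotropic at {7, 11}.

[7, 11]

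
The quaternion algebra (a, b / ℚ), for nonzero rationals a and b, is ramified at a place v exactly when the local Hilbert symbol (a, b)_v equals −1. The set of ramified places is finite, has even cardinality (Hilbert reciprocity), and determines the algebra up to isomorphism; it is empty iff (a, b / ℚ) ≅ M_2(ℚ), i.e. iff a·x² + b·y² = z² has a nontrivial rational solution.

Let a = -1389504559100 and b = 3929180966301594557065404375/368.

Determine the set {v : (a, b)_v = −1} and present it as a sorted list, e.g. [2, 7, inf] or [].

Mod squares: a ≡ -16031, b ≡ 215441. Check v ∈ {∞, 2, 3, 5, 7, 17, 19, 23, 29, 41}.
v=2: v_2(a)=2, v_2(b)=-4; units ≡ 1, 1 (mod 8); ε·ε+αω+βω = 0·0+2·0+-4·0 ≡ 0  ⇒  (a,b)_2 = +1.
v=41: a=41^1·(≡7), b=41^2·(≡27) mod 41; (7|41)=-1, (27|41)=-1; (−1)^{1·2·20}·(-1)^2·(-1)^1 = -1.
v=5: a=5^2·(≡1), b=5^4·(≡4) mod 5; (1|5)=+1, (4|5)=+1; (−1)^{2·4·2}·(+1)^4·(+1)^2 = +1.
v=17: a=17^1·(≡1), b=17^1·(≡8) mod 17; (1|17)=+1, (8|17)=+1; (−1)^{1·1·8}·(+1)^1·(+1)^1 = +1.
v=19: a=19^2·(≡4), b=19^5·(≡18) mod 19; (4|19)=+1, (18|19)=-1; (−1)^{2·5·9}·(+1)^5·(-1)^2 = +1.
v=∞: -16031 < 0 and 215441 > 0  ⇒  (a,b)_∞ = +1.
v=29: a=29^0·(≡6), b=29^1·(≡23) mod 29; (6|29)=+1, (23|29)=+1; (−1)^{0·1·14}·(+1)^1·(+1)^0 = +1.
v=3: a=3^0·(≡1), b=3^12·(≡2) mod 3; (1|3)=+1, (2|3)=-1; (−1)^{0·12·1}·(+1)^12·(-1)^0 = +1.
v=7: a=7^4·(≡6), b=7^8·(≡1) mod 7; (6|7)=-1, (1|7)=+1; (−1)^{4·8·3}·(-1)^8·(+1)^4 = +1.
v=23: a=23^1·(≡9), b=23^-1·(≡2) mod 23; (9|23)=+1, (2|23)=+1; (−1)^{1·-1·11}·(+1)^-1·(+1)^1 = -1.
|Ram(-16031, 215441)| = 2, even; anisotropic at {23, 41}.

[23, 41]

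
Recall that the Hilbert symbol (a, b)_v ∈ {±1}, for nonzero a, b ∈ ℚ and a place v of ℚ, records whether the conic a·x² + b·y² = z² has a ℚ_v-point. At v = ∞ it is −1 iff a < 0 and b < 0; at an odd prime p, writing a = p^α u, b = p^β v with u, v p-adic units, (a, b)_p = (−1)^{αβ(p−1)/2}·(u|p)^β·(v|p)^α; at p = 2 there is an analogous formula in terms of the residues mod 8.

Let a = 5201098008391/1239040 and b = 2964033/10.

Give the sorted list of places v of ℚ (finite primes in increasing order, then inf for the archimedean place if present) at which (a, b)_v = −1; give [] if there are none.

Mod squares: a ≡ 17198710, b ≡ 365930. Check v ∈ {∞, 2, 3, 5, 11, 23, 37, 43, 47}.
v=23: a=23^1·(≡20), b=23^1·(≡14) mod 23; (20|23)=-1, (14|23)=-1; (−1)^{1·1·11}·(-1)^1·(-1)^1 = -1.
v=∞: 17198710 > 0 and 365930 > 0  ⇒  (a,b)_∞ = +1.
v=5: a=5^-1·(≡2), b=5^-1·(≡4) mod 5; (2|5)=-1, (4|5)=+1; (−1)^{-1·-1·2}·(-1)^-1·(+1)^-1 = -1.
v=2: v_2(a)=-11, v_2(b)=-1; units ≡ 3, 5 (mod 8); ε·ε+αω+βω = 1·0+-11·1+-1·1 ≡ 0  ⇒  (a,b)_2 = +1.
v=47: a=47^3·(≡46), b=47^0·(≡26) mod 47; (46|47)=-1, (26|47)=-1; (−1)^{3·0·23}·(-1)^0·(-1)^3 = -1.
v=37: a=37^3·(≡33), b=37^1·(≡30) mod 37; (33|37)=+1, (30|37)=+1; (−1)^{3·1·18}·(+1)^1·(+1)^3 = +1.
v=3: a=3^0·(≡1), b=3^4·(≡2) mod 3; (1|3)=+1, (2|3)=-1; (−1)^{0·4·1}·(+1)^4·(-1)^0 = +1.
v=11: a=11^-2·(≡1), b=11^0·(≡5) mod 11; (1|11)=+1, (5|11)=+1; (−1)^{-2·0·5}·(+1)^0·(+1)^-2 = +1.
v=43: a=43^1·(≡2), b=43^1·(≡26) mod 43; (2|43)=-1, (26|43)=-1; (−1)^{1·1·21}·(-1)^1·(-1)^1 = -1.
|Ram(17198710, 365930)| = 4, even; anisotropic at {5, 23, 43, 47}.

[5, 23, 43, 47]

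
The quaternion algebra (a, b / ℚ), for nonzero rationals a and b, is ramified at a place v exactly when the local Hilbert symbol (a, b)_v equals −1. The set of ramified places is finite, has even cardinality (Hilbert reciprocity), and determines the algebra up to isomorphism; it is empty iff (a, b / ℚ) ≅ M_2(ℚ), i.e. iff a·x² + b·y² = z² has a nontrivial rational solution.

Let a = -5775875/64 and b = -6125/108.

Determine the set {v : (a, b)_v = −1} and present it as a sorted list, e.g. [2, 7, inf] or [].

[41, inf]

(a, b) ≡ (-4715, -15) mod (ℚ^×)²; places V = {2, 3, 5, 7, 23, 41, ∞}.
(a,b)_41: α=1, u≡25; β=0, v≡12 (mod 41); (25|41)=+1, (12|41)=-1; sign (−1)^0·+1^0·-1^1 = -1.
(a,b)_3: α=0, u≡1; β=-3, v≡1 (mod 3); (1|3)=+1, (1|3)=+1; sign (−1)^0·+1^-3·+1^0 = +1.
(a,b)_2: α=-6, β=-2; u≡5, v≡1 (mod 8); ε(u)ε(v)=0·0, αω(v)=-6·0, βω(u)=-2·1; sum ≡ 0  ⇒  +1.
(a,b)_∞: sgn(-4715)=−, sgn(-15)=−, so -1.
(a,b)_5: α=3, u≡2; β=3, v≡2 (mod 5); (2|5)=-1, (2|5)=-1; sign (−1)^0·-1^3·-1^3 = +1.
(a,b)_7: α=2, u≡5; β=2, v≡5 (mod 7); (5|7)=-1, (5|7)=-1; sign (−1)^0·-1^2·-1^2 = +1.
(a,b)_23: α=1, u≡16; β=0, v≡1 (mod 23); (16|23)=+1, (1|23)=+1; sign (−1)^0·+1^0·+1^1 = +1.
(-4715, -15 / ℚ) ramifies at {41, ∞}: a division algebra.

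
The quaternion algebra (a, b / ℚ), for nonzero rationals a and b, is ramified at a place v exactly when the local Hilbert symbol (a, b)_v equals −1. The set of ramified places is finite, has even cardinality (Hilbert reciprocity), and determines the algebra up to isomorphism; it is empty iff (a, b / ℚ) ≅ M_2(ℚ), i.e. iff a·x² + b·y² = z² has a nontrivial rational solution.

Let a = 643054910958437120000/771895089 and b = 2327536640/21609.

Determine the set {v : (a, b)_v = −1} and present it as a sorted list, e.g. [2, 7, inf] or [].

[5, 11, 13, 17]

(a, b) ≡ (4862, 65) mod (ℚ^×)²; places V = {2, 3, 5, 7, 11, 13, 17, ∞}.
(a,b)_3: α=-8, u≡2; β=-2, v≡2 (mod 3); (2|3)=-1, (2|3)=-1; sign (−1)^0·-1^-2·-1^-8 = +1.
(a,b)_11: α=5, u≡6; β=2, v≡6 (mod 11); (6|11)=-1, (6|11)=-1; sign (−1)^0·-1^2·-1^5 = -1.
(a,b)_∞: sgn(4862)=+, sgn(65)=+, so +1.
(a,b)_5: α=4, u≡3; β=1, v≡2 (mod 5); (3|5)=-1, (2|5)=-1; sign (−1)^0·-1^1·-1^4 = -1.
(a,b)_17: α=5, u≡10; β=2, v≡5 (mod 17); (10|17)=-1, (5|17)=-1; sign (−1)^0·-1^2·-1^5 = -1.
(a,b)_2: α=11, β=10; u≡7, v≡1 (mod 8); ε(u)ε(v)=1·0, αω(v)=11·0, βω(u)=10·0; sum ≡ 0  ⇒  +1.
(a,b)_7: α=-6, u≡2; β=-4, v≡1 (mod 7); (2|7)=+1, (1|7)=+1; sign (−1)^0·+1^-4·+1^-6 = +1.
(a,b)_13: α=3, u≡12; β=1, v≡5 (mod 13); (12|13)=+1, (5|13)=-1; sign (−1)^0·+1^1·-1^3 = -1.
Ram(4862, 65) = {5, 11, 13, 17}; no ℚ_5-point on the conic.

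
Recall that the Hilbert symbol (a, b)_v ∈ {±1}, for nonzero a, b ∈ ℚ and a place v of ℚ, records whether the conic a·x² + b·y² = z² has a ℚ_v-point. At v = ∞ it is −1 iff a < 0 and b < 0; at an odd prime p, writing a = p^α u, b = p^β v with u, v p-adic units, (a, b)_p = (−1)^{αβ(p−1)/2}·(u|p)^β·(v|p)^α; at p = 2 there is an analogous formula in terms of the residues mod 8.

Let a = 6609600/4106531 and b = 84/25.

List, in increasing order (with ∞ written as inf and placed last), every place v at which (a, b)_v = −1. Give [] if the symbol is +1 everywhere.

[3, 11]

Mod squares: a ≡ 561, b ≡ 21. Check v ∈ {∞, 2, 3, 5, 7, 11, 13, 17, 47}.
v=2: v_2(a)=6, v_2(b)=2; units ≡ 1, 5 (mod 8); ε·ε+αω+βω = 0·0+6·1+2·0 ≡ 0  ⇒  (a,b)_2 = +1.
v=11: a=11^-1·(≡10), b=11^0·(≡6) mod 11; (10|11)=-1, (6|11)=-1; (−1)^{-1·0·5}·(-1)^0·(-1)^-1 = -1.
v=3: a=3^5·(≡1), b=3^1·(≡1) mod 3; (1|3)=+1, (1|3)=+1; (−1)^{5·1·1}·(+1)^1·(+1)^5 = -1.
v=17: a=17^1·(≡4), b=17^0·(≡2) mod 17; (4|17)=+1, (2|17)=+1; (−1)^{1·0·8}·(+1)^0·(+1)^1 = +1.
v=7: a=7^0·(≡2), b=7^1·(≡3) mod 7; (2|7)=+1, (3|7)=-1; (−1)^{0·1·3}·(+1)^1·(-1)^0 = +1.
v=5: a=5^2·(≡4), b=5^-2·(≡4) mod 5; (4|5)=+1, (4|5)=+1; (−1)^{2·-2·2}·(+1)^-2·(+1)^2 = +1.
v=47: a=47^-2·(≡43), b=47^0·(≡9) mod 47; (43|47)=-1, (9|47)=+1; (−1)^{-2·0·23}·(-1)^0·(+1)^-2 = +1.
v=∞: 561 > 0 and 21 > 0  ⇒  (a,b)_∞ = +1.
v=13: a=13^-2·(≡5), b=13^0·(≡7) mod 13; (5|13)=-1, (7|13)=-1; (−1)^{-2·0·6}·(-1)^0·(-1)^-2 = +1.
|Ram(561, 21)| = 2, even; anisotropic at {3, 11}.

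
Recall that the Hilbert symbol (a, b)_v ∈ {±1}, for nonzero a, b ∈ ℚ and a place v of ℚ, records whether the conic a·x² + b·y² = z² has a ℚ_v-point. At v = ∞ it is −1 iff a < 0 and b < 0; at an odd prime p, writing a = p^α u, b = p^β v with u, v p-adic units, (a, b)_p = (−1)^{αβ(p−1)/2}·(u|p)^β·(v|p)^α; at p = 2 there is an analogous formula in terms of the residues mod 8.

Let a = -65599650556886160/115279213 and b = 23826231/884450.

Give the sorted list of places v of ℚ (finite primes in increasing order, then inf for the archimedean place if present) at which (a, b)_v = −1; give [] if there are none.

[5, 13]

Mod squares: a ≡ -8645, b ≡ 4862. Check v ∈ {∞, 2, 3, 5, 7, 11, 13, 17, 19}.
v=13: a=13^3·(≡11), b=13^1·(≡1) mod 13; (11|13)=-1, (1|13)=+1; (−1)^{3·1·6}·(-1)^1·(+1)^3 = -1.
v=17: a=17^2·(≡1), b=17^1·(≡10) mod 17; (1|17)=+1, (10|17)=-1; (−1)^{2·1·8}·(+1)^1·(-1)^2 = +1.
v=19: a=19^-3·(≡16), b=19^-2·(≡16) mod 19; (16|19)=+1, (16|19)=+1; (−1)^{-3·-2·9}·(+1)^-2·(+1)^-3 = +1.
v=11: a=11^6·(≡3), b=11^3·(≡8) mod 11; (3|11)=+1, (8|11)=-1; (−1)^{6·3·5}·(+1)^3·(-1)^6 = +1.
v=7: a=7^-5·(≡1), b=7^-2·(≡4) mod 7; (1|7)=+1, (4|7)=+1; (−1)^{-5·-2·3}·(+1)^-2·(+1)^-5 = +1.
v=2: v_2(a)=4, v_2(b)=-1; units ≡ 3, 7 (mod 8); ε·ε+αω+βω = 1·1+4·0+-1·1 ≡ 0  ⇒  (a,b)_2 = +1.
v=5: a=5^1·(≡1), b=5^-2·(≡2) mod 5; (1|5)=+1, (2|5)=-1; (−1)^{1·-2·2}·(+1)^-2·(-1)^1 = -1.
v=∞: -8645 < 0 and 4862 > 0  ⇒  (a,b)_∞ = +1.
v=3: a=3^6·(≡1), b=3^4·(≡2) mod 3; (1|3)=+1, (2|3)=-1; (−1)^{6·4·1}·(+1)^4·(-1)^6 = +1.
|Ram(-8645, 4862)| = 2, even; anisotropic at {5, 13}.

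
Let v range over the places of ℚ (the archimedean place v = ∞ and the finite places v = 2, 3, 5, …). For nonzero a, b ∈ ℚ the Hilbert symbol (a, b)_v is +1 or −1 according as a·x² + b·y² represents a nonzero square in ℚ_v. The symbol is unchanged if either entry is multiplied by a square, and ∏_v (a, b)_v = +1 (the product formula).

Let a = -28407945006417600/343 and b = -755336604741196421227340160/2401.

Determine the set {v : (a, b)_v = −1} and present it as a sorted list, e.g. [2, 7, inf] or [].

Mod squares: a ≡ -357, b ≡ -390. Check v ∈ {∞, 2, 3, 5, 7, 13, 17, 41, 47}.
v=∞: -357 < 0 and -390 < 0  ⇒  (a,b)_∞ = -1.
v=2: v_2(a)=6, v_2(b)=7; units ≡ 3, 5 (mod 8); ε·ε+αω+βω = 1·0+6·1+7·1 ≡ 1  ⇒  (a,b)_2 = -1.
v=47: a=47^0·(≡19), b=47^2·(≡26) mod 47; (19|47)=-1, (26|47)=-1; (−1)^{0·2·23}·(-1)^2·(-1)^0 = +1.
v=5: a=5^2·(≡2), b=5^1·(≡3) mod 5; (2|5)=-1, (3|5)=-1; (−1)^{2·1·2}·(-1)^1·(-1)^2 = -1.
v=41: a=41^4·(≡30), b=41^6·(≡20) mod 41; (30|41)=-1, (20|41)=+1; (−1)^{4·6·20}·(-1)^6·(+1)^4 = +1.
v=3: a=3^7·(≡1), b=3^11·(≡2) mod 3; (1|3)=+1, (2|3)=-1; (−1)^{7·11·1}·(+1)^11·(-1)^7 = +1.
v=7: a=7^-3·(≡6), b=7^-4·(≡1) mod 7; (6|7)=-1, (1|7)=+1; (−1)^{-3·-4·3}·(-1)^-4·(+1)^-3 = +1.
v=13: a=13^2·(≡11), b=13^3·(≡4) mod 13; (11|13)=-1, (4|13)=+1; (−1)^{2·3·6}·(-1)^3·(+1)^2 = -1.
v=17: a=17^1·(≡1), b=17^2·(≡13) mod 17; (1|17)=+1, (13|17)=+1; (−1)^{1·2·8}·(+1)^2·(+1)^1 = +1.
Ram(-357, -390) = {2, 5, 13, ∞}; no ℚ_2-point on the conic.

[2, 5, 13, inf]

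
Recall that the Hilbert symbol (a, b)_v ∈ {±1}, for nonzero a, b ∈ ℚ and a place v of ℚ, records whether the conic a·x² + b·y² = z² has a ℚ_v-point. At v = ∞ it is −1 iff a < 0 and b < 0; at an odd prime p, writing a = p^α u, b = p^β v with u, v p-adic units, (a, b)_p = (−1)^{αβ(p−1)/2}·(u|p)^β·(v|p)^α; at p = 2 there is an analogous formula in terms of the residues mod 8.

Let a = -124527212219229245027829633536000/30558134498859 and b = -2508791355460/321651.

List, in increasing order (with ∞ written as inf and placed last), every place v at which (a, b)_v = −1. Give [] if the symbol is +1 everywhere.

(a, b) ≡ (-850135, -29315) mod (ℚ^×)²; places V = {2, 3, 5, 11, 13, 19, 23, 29, 41, ∞}.
(a,b)_13: α=3, u≡7; β=1, v≡5 (mod 13); (7|13)=-1, (5|13)=-1; sign (−1)^0·-1^1·-1^3 = +1.
(a,b)_3: α=-10, u≡2; β=-4, v≡1 (mod 3); (2|3)=-1, (1|3)=+1; sign (−1)^0·-1^-4·+1^-10 = +1.
(a,b)_5: α=3, u≡3; β=1, v≡3 (mod 5); (3|5)=-1, (3|5)=-1; sign (−1)^0·-1^1·-1^3 = +1.
(a,b)_2: α=12, β=2; u≡1, v≡5 (mod 8); ε(u)ε(v)=0·0, αω(v)=12·1, βω(u)=2·0; sum ≡ 0  ⇒  +1.
(a,b)_∞: sgn(-850135)=−, sgn(-29315)=−, so -1.
(a,b)_41: α=3, u≡29; β=1, v≡36 (mod 41); (29|41)=-1, (36|41)=+1; sign (−1)^0·-1^1·+1^3 = -1.
(a,b)_23: α=8, u≡21; β=4, v≡7 (mod 23); (21|23)=-1, (7|23)=-1; sign (−1)^0·-1^4·-1^8 = +1.
(a,b)_11: α=-1, u≡3; β=-1, v≡2 (mod 11); (3|11)=+1, (2|11)=-1; sign (−1)^1·+1^-1·-1^-1 = +1.
(a,b)_29: α=5, u≡4; β=2, v≡20 (mod 29); (4|29)=+1, (20|29)=+1; sign (−1)^0·+1^2·+1^5 = +1.
(a,b)_19: α=-6, u≡17; β=-2, v≡13 (mod 19); (17|19)=+1, (13|19)=-1; sign (−1)^0·+1^-2·-1^-6 = +1.
(-850135, -29315 / ℚ) ramifies at {41, ∞}: a division algebra.

[41, inf]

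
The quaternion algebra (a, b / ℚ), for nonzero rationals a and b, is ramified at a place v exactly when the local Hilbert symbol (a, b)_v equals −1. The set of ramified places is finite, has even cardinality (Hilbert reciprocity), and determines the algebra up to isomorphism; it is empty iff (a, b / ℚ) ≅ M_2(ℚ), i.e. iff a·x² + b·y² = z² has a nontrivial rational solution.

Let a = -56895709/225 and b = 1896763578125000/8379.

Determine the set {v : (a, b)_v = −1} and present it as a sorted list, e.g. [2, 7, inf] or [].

[13, 17, 19, 29, 31, 47]

Mod squares: a ≡ -336661, b ≡ 136477190. Check v ∈ {∞, 2, 3, 5, 7, 13, 17, 19, 29, 31, 47}.
v=3: a=3^-2·(≡2), b=3^-2·(≡2) mod 3; (2|3)=-1, (2|3)=-1; (−1)^{-2·-2·1}·(-1)^-2·(-1)^-2 = +1.
v=31: a=31^0·(≡6), b=31^1·(≡2) mod 31; (6|31)=-1, (2|31)=+1; (−1)^{0·1·15}·(-1)^1·(+1)^0 = -1.
v=13: a=13^3·(≡3), b=13^2·(≡11) mod 13; (3|13)=+1, (11|13)=-1; (−1)^{3·2·6}·(+1)^2·(-1)^3 = -1.
v=29: a=29^1·(≡6), b=29^1·(≡8) mod 29; (6|29)=+1, (8|29)=-1; (−1)^{1·1·14}·(+1)^1·(-1)^1 = -1.
v=∞: -336661 < 0 and 136477190 > 0  ⇒  (a,b)_∞ = +1.
v=5: a=5^-2·(≡4), b=5^9·(≡3) mod 5; (4|5)=+1, (3|5)=-1; (−1)^{-2·9·2}·(+1)^9·(-1)^-2 = +1.
v=2: v_2(a)=0, v_2(b)=3; units ≡ 3, 3 (mod 8); ε·ε+αω+βω = 1·1+0·1+3·1 ≡ 0  ⇒  (a,b)_2 = +1.
v=47: a=47^1·(≡25), b=47^1·(≡4) mod 47; (25|47)=+1, (4|47)=+1; (−1)^{1·1·23}·(+1)^1·(+1)^1 = -1.
v=7: a=7^0·(≡4), b=7^-2·(≡6) mod 7; (4|7)=+1, (6|7)=-1; (−1)^{0·-2·3}·(+1)^-2·(-1)^0 = +1.
v=19: a=19^1·(≡18), b=19^-1·(≡14) mod 19; (18|19)=-1, (14|19)=-1; (−1)^{1·-1·9}·(-1)^-1·(-1)^1 = -1.
v=17: a=17^0·(≡11), b=17^1·(≡10) mod 17; (11|17)=-1, (10|17)=-1; (−1)^{0·1·8}·(-1)^1·(-1)^0 = -1.
Ram(-336661, 136477190) = {13, 17, 19, 29, 31, 47}; no ℚ_13-point on the conic.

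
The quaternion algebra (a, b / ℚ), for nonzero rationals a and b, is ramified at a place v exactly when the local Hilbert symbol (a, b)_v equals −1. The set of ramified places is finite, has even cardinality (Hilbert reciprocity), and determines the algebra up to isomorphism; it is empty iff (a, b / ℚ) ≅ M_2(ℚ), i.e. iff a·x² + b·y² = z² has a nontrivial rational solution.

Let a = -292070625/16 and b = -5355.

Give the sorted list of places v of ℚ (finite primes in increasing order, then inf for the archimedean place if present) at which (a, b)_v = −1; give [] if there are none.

(a, b) ≡ (-33, -595) mod (ℚ^×)²; places V = {2, 3, 5, 7, 11, 17, ∞}.
(a,b)_7: α=2, u≡4; β=1, v≡5 (mod 7); (4|7)=+1, (5|7)=-1; sign (−1)^0·+1^1·-1^2 = +1.
(a,b)_5: α=4, u≡2; β=1, v≡4 (mod 5); (2|5)=-1, (4|5)=+1; sign (−1)^0·-1^1·+1^4 = -1.
(a,b)_11: α=1, u≡7; β=0, v≡2 (mod 11); (7|11)=-1, (2|11)=-1; sign (−1)^0·-1^0·-1^1 = -1.
(a,b)_17: α=2, u≡9; β=1, v≡8 (mod 17); (9|17)=+1, (8|17)=+1; sign (−1)^0·+1^1·+1^2 = +1.
(a,b)_3: α=1, u≡1; β=2, v≡2 (mod 3); (1|3)=+1, (2|3)=-1; sign (−1)^0·+1^2·-1^1 = -1.
(a,b)_∞: sgn(-33)=−, sgn(-595)=−, so -1.
(a,b)_2: α=-4, β=0; u≡7, v≡5 (mod 8); ε(u)ε(v)=1·0, αω(v)=-4·1, βω(u)=0·0; sum ≡ 0  ⇒  +1.
|Ram(-33, -595)| = 4, even; anisotropic at {3, 5, 11, ∞}.

[3, 5, 11, inf]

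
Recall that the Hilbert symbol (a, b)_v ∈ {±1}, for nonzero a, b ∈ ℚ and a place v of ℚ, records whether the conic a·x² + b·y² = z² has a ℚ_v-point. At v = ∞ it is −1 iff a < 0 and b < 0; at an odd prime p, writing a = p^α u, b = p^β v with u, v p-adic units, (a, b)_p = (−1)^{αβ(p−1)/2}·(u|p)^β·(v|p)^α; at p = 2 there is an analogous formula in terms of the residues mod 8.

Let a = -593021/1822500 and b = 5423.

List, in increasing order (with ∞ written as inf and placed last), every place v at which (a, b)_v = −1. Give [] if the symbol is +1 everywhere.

Mod squares: a ≡ -29, b ≡ 5423. Check v ∈ {∞, 2, 3, 5, 11, 13, 17, 29}.
v=17: a=17^0·(≡5), b=17^1·(≡13) mod 17; (5|17)=-1, (13|17)=+1; (−1)^{0·1·8}·(-1)^1·(+1)^0 = -1.
v=2: v_2(a)=-2, v_2(b)=0; units ≡ 3, 7 (mod 8); ε·ε+αω+βω = 1·1+-2·0+0·1 ≡ 1  ⇒  (a,b)_2 = -1.
v=13: a=13^2·(≡10), b=13^0·(≡2) mod 13; (10|13)=+1, (2|13)=-1; (−1)^{2·0·6}·(+1)^0·(-1)^2 = +1.
v=3: a=3^-6·(≡1), b=3^0·(≡2) mod 3; (1|3)=+1, (2|3)=-1; (−1)^{-6·0·1}·(+1)^0·(-1)^-6 = +1.
v=5: a=5^-4·(≡4), b=5^0·(≡3) mod 5; (4|5)=+1, (3|5)=-1; (−1)^{-4·0·2}·(+1)^0·(-1)^-4 = +1.
v=11: a=11^2·(≡3), b=11^1·(≡9) mod 11; (3|11)=+1, (9|11)=+1; (−1)^{2·1·5}·(+1)^1·(+1)^2 = +1.
v=∞: -29 < 0 and 5423 > 0  ⇒  (a,b)_∞ = +1.
v=29: a=29^1·(≡24), b=29^1·(≡13) mod 29; (24|29)=+1, (13|29)=+1; (−1)^{1·1·14}·(+1)^1·(+1)^1 = +1.
Ram(-29, 5423) = {2, 17}; no ℚ_2-point on the conic.

[2, 17]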